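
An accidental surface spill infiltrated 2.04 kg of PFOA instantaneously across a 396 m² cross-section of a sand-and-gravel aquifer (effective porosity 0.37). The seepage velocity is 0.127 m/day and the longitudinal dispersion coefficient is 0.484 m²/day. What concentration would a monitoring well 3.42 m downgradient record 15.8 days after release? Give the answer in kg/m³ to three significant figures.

0.00133 kg/m³

For an instantaneous plane source, C(x,t) = M/(n_e·A·√(4πDt)) · exp(−(x−vt)²/(4Dt)), with n_e·A the pore (flow) area.
Plume center vt = 0.127 × 15.8 = 2.0066 m, so the well at 3.42 m is 1.4134 m downgradient of the peak.
√(4πDt) = 9.803 m, giving peak height M/(n_e·A·√(4πDt)) = 2.04/(0.37 × 396 × 9.803) = 0.001420 kg/m³.
(x−vt)²/(4Dt) = (1.4134)²/(4 × 0.484 × 15.8) = 0.06531; exp(−0.06531) = 0.9368.
C = 0.001420 × 0.9368 = 0.00133 kg/m³.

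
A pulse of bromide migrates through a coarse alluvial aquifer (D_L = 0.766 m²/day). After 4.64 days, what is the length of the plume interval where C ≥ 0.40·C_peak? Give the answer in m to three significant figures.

The plume is Gaussian with σ = √(2Dt) = √(2 × 0.766 × 4.64) = 2.666 m.
C/C_peak = exp(−Δx²/(2σ²)) = 0.40 ⇒ Δx = σ·√(−2 ln 0.40) = 2.666 × 1.354 = 3.610 m.
Width = 2Δx = 7.22 m.

7.22 m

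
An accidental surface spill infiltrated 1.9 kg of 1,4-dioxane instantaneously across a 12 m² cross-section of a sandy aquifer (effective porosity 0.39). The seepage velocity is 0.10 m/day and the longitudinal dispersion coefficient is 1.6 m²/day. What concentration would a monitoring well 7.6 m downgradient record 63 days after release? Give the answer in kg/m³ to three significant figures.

0.0114 kg/m³

For an instantaneous plane source, C(x,t) = M/(n_e·A·√(4πDt)) · exp(−(x−vt)²/(4Dt)), with n_e·A the pore (flow) area.
Plume center vt = 0.10 × 63 = 6.3 m, so the well at 7.6 m is 1.3 m downgradient of the peak.
√(4πDt) = 35.59 m, giving peak height M/(n_e·A·√(4πDt)) = 1.9/(0.39 × 12 × 35.59) = 0.01141 kg/m³.
(x−vt)²/(4Dt) = (1.3)²/(4 × 1.6 × 63) = 0.004191; exp(−0.004191) = 0.9958.
C = 0.01141 × 0.9958 = 0.0114 kg/m³.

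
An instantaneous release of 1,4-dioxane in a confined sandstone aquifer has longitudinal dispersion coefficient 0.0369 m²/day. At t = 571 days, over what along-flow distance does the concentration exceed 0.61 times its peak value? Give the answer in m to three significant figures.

The plume is Gaussian with σ = √(2Dt) = √(2 × 0.0369 × 571) = 6.492 m.
C/C_peak = exp(−Δx²/(2σ²)) = 0.61 ⇒ Δx = σ·√(−2 ln 0.61) = 6.492 × 0.9943 = 6.455 m.
Width = 2Δx = 12.9 m.

12.9 m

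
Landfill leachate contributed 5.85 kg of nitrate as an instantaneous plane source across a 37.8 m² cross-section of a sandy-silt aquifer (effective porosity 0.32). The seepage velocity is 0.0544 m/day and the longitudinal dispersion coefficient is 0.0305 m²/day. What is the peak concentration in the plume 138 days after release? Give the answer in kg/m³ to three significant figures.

The peak of an instantaneous 1D plume sits at x = vt; there the Gaussian factor is 1 and C_max = M/(n_e·A·√(4πDt)), where n_e·A is the pore area the mass is dissolved in.
√(4πDt) = √(4π × 0.0305 × 138) = 7.273 m, so C_max = 5.85/(0.32 × 37.8 × 7.273) = 0.0665 kg/m³.

0.0665 kg/m³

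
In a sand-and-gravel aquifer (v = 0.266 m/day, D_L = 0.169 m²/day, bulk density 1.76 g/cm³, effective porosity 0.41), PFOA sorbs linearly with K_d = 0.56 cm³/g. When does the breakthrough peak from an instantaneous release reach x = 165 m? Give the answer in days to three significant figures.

Retardation factor R = 1 + ρ_b·K_d/n = 1 + 1.76 × 0.56/0.41 = 3.404.
Sorption retards both mechanisms: v_R = v/R = 0.07814 m/day, D_R = D/R = 0.04965 m²/day.
Peak time from v_R²t² + 2D_R t − x² = 0: t = (√(D_R² + v_R²x²) − D_R)/v_R².
√(D_R² + v_R²x²) = √(0.04965² + 0.07814² × 165²) = 12.89; v_R² = 0.006106.
t = (12.89 − 0.04965)/0.006106 = 2100 days.

2100 days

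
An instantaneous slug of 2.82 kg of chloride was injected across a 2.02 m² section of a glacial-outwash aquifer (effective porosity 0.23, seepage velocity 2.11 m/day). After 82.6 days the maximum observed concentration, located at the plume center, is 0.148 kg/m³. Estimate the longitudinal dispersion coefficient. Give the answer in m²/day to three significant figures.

1.62 m²/day

At the plume center C_max = M/(n_e·A·√(4πDt)), so D = M²/(4πt·(n_e·A·C_max)²).
n_e·A·C_max = 0.23 × 2.02 × 0.148 = 0.06876 kg/m.
D = 2.82²/(4π × 82.6 × 0.06876²) = 1.62 m²/day.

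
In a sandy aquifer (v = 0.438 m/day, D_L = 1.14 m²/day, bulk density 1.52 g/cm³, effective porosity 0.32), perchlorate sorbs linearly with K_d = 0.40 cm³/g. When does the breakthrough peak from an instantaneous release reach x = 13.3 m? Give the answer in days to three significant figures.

Retardation factor R = 1 + ρ_b·K_d/n = 1 + 1.52 × 0.40/0.32 = 2.900.
Sorption retards both mechanisms: v_R = v/R = 0.1510 m/day, D_R = D/R = 0.3931 m²/day.
Peak time from v_R²t² + 2D_R t − x² = 0: t = (√(D_R² + v_R²x²) − D_R)/v_R².
√(D_R² + v_R²x²) = √(0.3931² + 0.1510² × 13.3²) = 2.046; v_R² = 0.02280.
t = (2.046 − 0.3931)/0.02280 = 72.5 days.

72.5 days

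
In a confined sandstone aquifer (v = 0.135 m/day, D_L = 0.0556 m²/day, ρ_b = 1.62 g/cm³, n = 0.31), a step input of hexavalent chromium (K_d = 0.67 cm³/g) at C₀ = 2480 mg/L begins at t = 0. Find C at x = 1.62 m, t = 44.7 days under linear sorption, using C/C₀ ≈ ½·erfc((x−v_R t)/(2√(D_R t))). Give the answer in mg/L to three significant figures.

980 mg/L

Retardation factor R = 1 + ρ_b·K_d/n = 1 + 1.62 × 0.67/0.31 = 4.501.
Sorption retards both mechanisms: v_R = v/R = 0.02999 m/day, D_R = D/R = 0.01235 m²/day.
v_R·t = 0.02999 × 44.7 = 1.340553 m; 2√(D_R t) = 1.486 m; argument = (1.62 − 1.340553)/1.486 = 0.1881.
C = C₀ × ½·erfc(0.1881) = 2480 × 0.3951 = 980 mg/L.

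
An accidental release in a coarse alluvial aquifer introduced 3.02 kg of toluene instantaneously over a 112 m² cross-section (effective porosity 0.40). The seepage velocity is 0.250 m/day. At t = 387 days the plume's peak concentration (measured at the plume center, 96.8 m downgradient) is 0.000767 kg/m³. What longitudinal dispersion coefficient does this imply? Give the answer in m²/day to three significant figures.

At the plume center C_max = M/(n_e·A·√(4πDt)), so D = M²/(4πt·(n_e·A·C_max)²).
n_e·A·C_max = 0.40 × 112 × 0.000767 = 0.03436 kg/m.
D = 3.02²/(4π × 387 × 0.03436²) = 1.59 m²/day.

1.59 m²/day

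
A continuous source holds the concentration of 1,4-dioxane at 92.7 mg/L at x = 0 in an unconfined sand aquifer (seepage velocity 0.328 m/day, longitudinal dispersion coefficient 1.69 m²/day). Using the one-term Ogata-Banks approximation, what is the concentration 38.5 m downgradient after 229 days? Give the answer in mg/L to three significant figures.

84.0 mg/L

For a continuous step input, C/C₀ ≈ ½·erfc((x−vt)/(2√(Dt))).
vt = 0.328 × 229 = 75.112 m and 2√(Dt) = 2√(1.69 × 229) = 39.35 m.
Argument (x−vt)/(2√(Dt)) = (38.5 − 75.112)/39.35 = -0.9304; ½·erfc(-0.9304) = 0.9059.
C = 92.7 × 0.9059 = 84.0 mg/L.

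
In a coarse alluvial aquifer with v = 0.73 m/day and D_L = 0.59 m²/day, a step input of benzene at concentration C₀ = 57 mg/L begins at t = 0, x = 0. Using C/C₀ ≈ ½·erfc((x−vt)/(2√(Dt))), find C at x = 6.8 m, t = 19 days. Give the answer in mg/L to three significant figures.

For a continuous step input, C/C₀ ≈ ½·erfc((x−vt)/(2√(Dt))).
vt = 0.73 × 19 = 13.87 m and 2√(Dt) = 2√(0.59 × 19) = 6.696 m.
Argument (x−vt)/(2√(Dt)) = (6.8 − 13.87)/6.696 = -1.056; ½·erfc(-1.056) = 0.9323.
C = 57 × 0.9323 = 53.1 mg/L.

53.1 mg/L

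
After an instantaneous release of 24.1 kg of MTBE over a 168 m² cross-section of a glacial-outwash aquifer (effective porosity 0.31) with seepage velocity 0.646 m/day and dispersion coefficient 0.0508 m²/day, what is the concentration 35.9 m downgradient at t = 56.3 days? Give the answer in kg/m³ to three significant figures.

For an instantaneous plane source, C(x,t) = M/(n_e·A·√(4πDt)) · exp(−(x−vt)²/(4Dt)), with n_e·A the pore (flow) area.
Plume center vt = 0.646 × 56.3 = 36.3698 m, so the well at 35.9 m is 0.4698 m upgradient of the peak.
√(4πDt) = 5.995 m, giving peak height M/(n_e·A·√(4πDt)) = 24.1/(0.31 × 168 × 5.995) = 0.07719 kg/m³.
(x−vt)²/(4Dt) = (-0.4698)²/(4 × 0.0508 × 56.3) = 0.01929; exp(−0.01929) = 0.9809.
C = 0.07719 × 0.9809 = 0.0757 kg/m³.

0.0757 kg/m³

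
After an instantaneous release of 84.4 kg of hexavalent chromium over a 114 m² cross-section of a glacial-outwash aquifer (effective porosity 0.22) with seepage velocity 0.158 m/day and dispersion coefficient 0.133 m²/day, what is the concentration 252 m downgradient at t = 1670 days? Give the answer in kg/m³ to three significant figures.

0.0544 kg/m³

For an instantaneous plane source, C(x,t) = M/(n_e·A·√(4πDt)) · exp(−(x−vt)²/(4Dt)), with n_e·A the pore (flow) area.
Plume center vt = 0.158 × 1670 = 263.86 m, so the well at 252 m is 11.86 m upgradient of the peak.
√(4πDt) = 52.83 m, giving peak height M/(n_e·A·√(4πDt)) = 84.4/(0.22 × 114 × 52.83) = 0.06370 kg/m³.
(x−vt)²/(4Dt) = (-11.86)²/(4 × 0.133 × 1670) = 0.1583; exp(−0.1583) = 0.8536.
C = 0.06370 × 0.8536 = 0.0544 kg/m³.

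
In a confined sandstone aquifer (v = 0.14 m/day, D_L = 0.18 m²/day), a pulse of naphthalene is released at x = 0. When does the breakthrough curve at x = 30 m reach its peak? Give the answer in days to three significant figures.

205 days

For the 1D instantaneous-source solution, setting ∂C/∂t = 0 at fixed x gives v²t² + 2Dt − x² = 0, so t = (√(D² + v²x²) − D)/v².
√(D² + v²x²) = √(0.18² + 0.14² × 30²) = 4.204; v² = 0.0196.
t = (4.204 − 0.18)/0.0196 = 205 days (vs. the pure-advection estimate x/v = 214 d).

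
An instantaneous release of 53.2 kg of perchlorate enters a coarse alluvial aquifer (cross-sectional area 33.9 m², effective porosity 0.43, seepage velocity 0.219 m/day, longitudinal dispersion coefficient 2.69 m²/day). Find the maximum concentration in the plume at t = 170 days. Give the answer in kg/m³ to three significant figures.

0.0481 kg/m³

The peak of an instantaneous 1D plume sits at x = vt; there the Gaussian factor is 1 and C_max = M/(n_e·A·√(4πDt)), where n_e·A is the pore area the mass is dissolved in.
√(4πDt) = √(4π × 2.69 × 170) = 75.81 m, so C_max = 53.2/(0.43 × 33.9 × 75.81) = 0.0481 kg/m³.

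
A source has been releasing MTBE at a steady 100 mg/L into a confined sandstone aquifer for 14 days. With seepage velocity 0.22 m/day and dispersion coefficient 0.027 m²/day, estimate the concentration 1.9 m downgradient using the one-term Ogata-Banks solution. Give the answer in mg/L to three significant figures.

91.3 mg/L

For a continuous step input, C/C₀ ≈ ½·erfc((x−vt)/(2√(Dt))).
vt = 0.22 × 14 = 3.08 m and 2√(Dt) = 2√(0.027 × 14) = 1.230 m.
Argument (x−vt)/(2√(Dt)) = (1.9 − 3.08)/1.230 = -0.9593; ½·erfc(-0.9593) = 0.9126.
C = 100 × 0.9126 = 91.3 mg/L.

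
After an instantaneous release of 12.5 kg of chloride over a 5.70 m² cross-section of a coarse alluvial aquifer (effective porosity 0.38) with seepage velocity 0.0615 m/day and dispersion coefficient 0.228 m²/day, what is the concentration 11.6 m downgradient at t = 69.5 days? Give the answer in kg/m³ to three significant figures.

For an instantaneous plane source, C(x,t) = M/(n_e·A·√(4πDt)) · exp(−(x−vt)²/(4Dt)), with n_e·A the pore (flow) area.
Plume center vt = 0.0615 × 69.5 = 4.27425 m, so the well at 11.6 m is 7.32575 m downgradient of the peak.
√(4πDt) = 14.11 m, giving peak height M/(n_e·A·√(4πDt)) = 12.5/(0.38 × 5.70 × 14.11) = 0.4090 kg/m³.
(x−vt)²/(4Dt) = (7.32575)²/(4 × 0.228 × 69.5) = 0.8467; exp(−0.8467) = 0.4288.
C = 0.4090 × 0.4288 = 0.175 kg/m³.

0.175 kg/m³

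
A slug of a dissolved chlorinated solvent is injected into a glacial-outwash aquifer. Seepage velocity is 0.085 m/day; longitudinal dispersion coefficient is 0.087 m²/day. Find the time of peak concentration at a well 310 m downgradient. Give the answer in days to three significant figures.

For the 1D instantaneous-source solution, setting ∂C/∂t = 0 at fixed x gives v²t² + 2Dt − x² = 0, so t = (√(D² + v²x²) − D)/v².
√(D² + v²x²) = √(0.087² + 0.085² × 310²) = 26.35; v² = 0.007225.
t = (26.35 − 0.087)/0.007225 = 3640 days (vs. the pure-advection estimate x/v = 3650 d).

3640 days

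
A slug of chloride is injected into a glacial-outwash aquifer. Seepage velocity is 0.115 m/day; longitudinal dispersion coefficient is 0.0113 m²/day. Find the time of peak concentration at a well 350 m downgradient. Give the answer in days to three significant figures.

3040 days

For the 1D instantaneous-source solution, setting ∂C/∂t = 0 at fixed x gives v²t² + 2Dt − x² = 0, so t = (√(D² + v²x²) − D)/v².
√(D² + v²x²) = √(0.0113² + 0.115² × 350²) = 40.25; v² = 0.013225.
t = (40.25 − 0.0113)/0.013225 = 3040 days (vs. the pure-advection estimate x/v = 3040 d).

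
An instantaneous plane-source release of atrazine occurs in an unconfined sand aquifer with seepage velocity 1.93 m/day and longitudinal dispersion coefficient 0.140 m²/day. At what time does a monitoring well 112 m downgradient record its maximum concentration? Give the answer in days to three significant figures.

58.0 days

For the 1D instantaneous-source solution, setting ∂C/∂t = 0 at fixed x gives v²t² + 2Dt − x² = 0, so t = (√(D² + v²x²) − D)/v².
√(D² + v²x²) = √(0.140² + 1.93² × 112²) = 216.2; v² = 3.7249.
t = (216.2 − 0.140)/3.7249 = 58.0 days (vs. the pure-advection estimate x/v = 58.0 d).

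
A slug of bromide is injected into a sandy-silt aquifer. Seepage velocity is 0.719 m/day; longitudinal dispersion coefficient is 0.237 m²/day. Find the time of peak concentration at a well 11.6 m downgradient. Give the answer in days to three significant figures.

15.7 days

For the 1D instantaneous-source solution, setting ∂C/∂t = 0 at fixed x gives v²t² + 2Dt − x² = 0, so t = (√(D² + v²x²) − D)/v².
√(D² + v²x²) = √(0.237² + 0.719² × 11.6²) = 8.344; v² = 0.516961.
t = (8.344 − 0.237)/0.516961 = 15.7 days (vs. the pure-advection estimate x/v = 16.1 d).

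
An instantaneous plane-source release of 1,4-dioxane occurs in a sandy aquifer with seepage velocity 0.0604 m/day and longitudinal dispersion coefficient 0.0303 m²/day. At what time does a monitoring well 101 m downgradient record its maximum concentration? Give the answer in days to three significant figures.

1660 days

For the 1D instantaneous-source solution, setting ∂C/∂t = 0 at fixed x gives v²t² + 2Dt − x² = 0, so t = (√(D² + v²x²) − D)/v².
√(D² + v²x²) = √(0.0303² + 0.0604² × 101²) = 6.100; v² = 0.00364816.
t = (6.100 − 0.0303)/0.00364816 = 1660 days (vs. the pure-advection estimate x/v = 1670 d).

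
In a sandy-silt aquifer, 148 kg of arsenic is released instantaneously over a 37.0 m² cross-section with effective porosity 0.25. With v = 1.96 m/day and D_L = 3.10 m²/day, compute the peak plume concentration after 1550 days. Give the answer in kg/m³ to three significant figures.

0.0651 kg/m³

The peak of an instantaneous 1D plume sits at x = vt; there the Gaussian factor is 1 and C_max = M/(n_e·A·√(4πDt)), where n_e·A is the pore area the mass is dissolved in.
√(4πDt) = √(4π × 3.10 × 1550) = 245.7 m, so C_max = 148/(0.25 × 37.0 × 245.7) = 0.0651 kg/m³.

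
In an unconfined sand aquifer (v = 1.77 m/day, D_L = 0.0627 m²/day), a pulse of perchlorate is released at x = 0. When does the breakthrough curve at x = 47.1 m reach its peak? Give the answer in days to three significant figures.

For the 1D instantaneous-source solution, setting ∂C/∂t = 0 at fixed x gives v²t² + 2Dt − x² = 0, so t = (√(D² + v²x²) − D)/v².
√(D² + v²x²) = √(0.0627² + 1.77² × 47.1²) = 83.37; v² = 3.1329.
t = (83.37 − 0.0627)/3.1329 = 26.6 days (vs. the pure-advection estimate x/v = 26.6 d).

26.6 days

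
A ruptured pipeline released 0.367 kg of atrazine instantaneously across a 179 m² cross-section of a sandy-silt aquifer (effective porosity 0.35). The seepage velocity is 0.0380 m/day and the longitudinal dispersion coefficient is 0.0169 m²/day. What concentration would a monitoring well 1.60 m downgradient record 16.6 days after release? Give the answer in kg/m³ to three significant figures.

0.00135 kg/m³

For an instantaneous plane source, C(x,t) = M/(n_e·A·√(4πDt)) · exp(−(x−vt)²/(4Dt)), with n_e·A the pore (flow) area.
Plume center vt = 0.0380 × 16.6 = 0.6308 m, so the well at 1.60 m is 0.9692 m downgradient of the peak.
√(4πDt) = 1.878 m, giving peak height M/(n_e·A·√(4πDt)) = 0.367/(0.35 × 179 × 1.878) = 0.003119 kg/m³.
(x−vt)²/(4Dt) = (0.9692)²/(4 × 0.0169 × 16.6) = 0.8371; exp(−0.8371) = 0.4330.
C = 0.003119 × 0.4330 = 0.00135 kg/m³.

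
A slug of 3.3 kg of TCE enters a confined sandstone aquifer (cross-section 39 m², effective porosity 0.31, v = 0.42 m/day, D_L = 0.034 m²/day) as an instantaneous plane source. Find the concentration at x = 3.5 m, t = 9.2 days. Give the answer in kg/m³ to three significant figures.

0.124 kg/m³

For an instantaneous plane source, C(x,t) = M/(n_e·A·√(4πDt)) · exp(−(x−vt)²/(4Dt)), with n_e·A the pore (flow) area.
Plume center vt = 0.42 × 9.2 = 3.864 m, so the well at 3.5 m is 0.364 m upgradient of the peak.
√(4πDt) = 1.983 m, giving peak height M/(n_e·A·√(4πDt)) = 3.3/(0.31 × 39 × 1.983) = 0.1376 kg/m³.
(x−vt)²/(4Dt) = (-0.364)²/(4 × 0.034 × 9.2) = 0.1059; exp(−0.1059) = 0.8995.
C = 0.1376 × 0.8995 = 0.124 kg/m³.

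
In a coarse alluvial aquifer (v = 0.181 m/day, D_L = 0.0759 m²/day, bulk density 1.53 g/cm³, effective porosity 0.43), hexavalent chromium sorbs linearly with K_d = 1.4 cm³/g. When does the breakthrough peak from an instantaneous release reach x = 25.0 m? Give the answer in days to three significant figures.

Retardation factor R = 1 + ρ_b·K_d/n = 1 + 1.53 × 1.4/0.43 = 5.981.
Sorption retards both mechanisms: v_R = v/R = 0.03026 m/day, D_R = D/R = 0.01269 m²/day.
Peak time from v_R²t² + 2D_R t − x² = 0: t = (√(D_R² + v_R²x²) − D_R)/v_R².
√(D_R² + v_R²x²) = √(0.01269² + 0.03026² × 25.0²) = 0.7566; v_R² = 0.0009157.
t = (0.7566 − 0.01269)/0.0009157 = 812 days.

812 days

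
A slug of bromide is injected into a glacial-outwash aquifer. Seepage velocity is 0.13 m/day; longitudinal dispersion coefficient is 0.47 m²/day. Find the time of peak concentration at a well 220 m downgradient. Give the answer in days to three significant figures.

1660 days

For the 1D instantaneous-source solution, setting ∂C/∂t = 0 at fixed x gives v²t² + 2Dt − x² = 0, so t = (√(D² + v²x²) − D)/v².
√(D² + v²x²) = √(0.47² + 0.13² × 220²) = 28.60; v² = 0.0169.
t = (28.60 − 0.47)/0.0169 = 1660 days (vs. the pure-advection estimate x/v = 1690 d).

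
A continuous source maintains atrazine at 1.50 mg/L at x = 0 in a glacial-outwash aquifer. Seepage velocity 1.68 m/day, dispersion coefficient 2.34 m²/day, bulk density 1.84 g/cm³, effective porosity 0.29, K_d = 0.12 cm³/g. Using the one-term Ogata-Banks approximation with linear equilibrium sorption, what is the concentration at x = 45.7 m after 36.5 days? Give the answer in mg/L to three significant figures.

Retardation factor R = 1 + ρ_b·K_d/n = 1 + 1.84 × 0.12/0.29 = 1.761.
Sorption retards both mechanisms: v_R = v/R = 0.9540 m/day, D_R = D/R = 1.329 m²/day.
v_R·t = 0.9540 × 36.5 = 34.821 m; 2√(D_R t) = 13.93 m; argument = (45.7 − 34.821)/13.93 = 0.7810.
C = C₀ × ½·erfc(0.7810) = 1.50 × 0.1347 = 0.202 mg/L.

0.202 mg/L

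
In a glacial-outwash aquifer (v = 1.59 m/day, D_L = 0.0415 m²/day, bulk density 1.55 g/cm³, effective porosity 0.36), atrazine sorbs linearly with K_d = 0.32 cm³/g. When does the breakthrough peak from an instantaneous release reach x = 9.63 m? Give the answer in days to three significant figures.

Retardation factor R = 1 + ρ_b·K_d/n = 1 + 1.55 × 0.32/0.36 = 2.378.
Sorption retards both mechanisms: v_R = v/R = 0.6686 m/day, D_R = D/R = 0.01745 m²/day.
Peak time from v_R²t² + 2D_R t − x² = 0: t = (√(D_R² + v_R²x²) − D_R)/v_R².
√(D_R² + v_R²x²) = √(0.01745² + 0.6686² × 9.63²) = 6.439; v_R² = 0.4470.
t = (6.439 − 0.01745)/0.4470 = 14.4 days.

14.4 days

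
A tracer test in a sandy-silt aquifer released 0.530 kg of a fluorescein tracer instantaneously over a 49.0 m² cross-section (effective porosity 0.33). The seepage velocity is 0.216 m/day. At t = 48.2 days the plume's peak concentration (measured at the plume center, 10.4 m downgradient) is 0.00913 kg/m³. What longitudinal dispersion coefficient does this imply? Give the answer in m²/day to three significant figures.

At the plume center C_max = M/(n_e·A·√(4πDt)), so D = M²/(4πt·(n_e·A·C_max)²).
n_e·A·C_max = 0.33 × 49.0 × 0.00913 = 0.1476 kg/m.
D = 0.530²/(4π × 48.2 × 0.1476²) = 0.0213 m²/day.

0.0213 m²/day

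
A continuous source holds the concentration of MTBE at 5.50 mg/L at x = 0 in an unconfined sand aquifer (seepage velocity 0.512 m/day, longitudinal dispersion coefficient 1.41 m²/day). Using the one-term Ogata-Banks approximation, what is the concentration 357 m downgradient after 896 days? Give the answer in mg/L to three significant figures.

For a continuous step input, C/C₀ ≈ ½·erfc((x−vt)/(2√(Dt))).
vt = 0.512 × 896 = 458.752 m and 2√(Dt) = 2√(1.41 × 896) = 71.09 m.
Argument (x−vt)/(2√(Dt)) = (357 − 458.752)/71.09 = -1.431; ½·erfc(-1.431) = 0.9785.
C = 5.50 × 0.9785 = 5.38 mg/L.

5.38 mg/L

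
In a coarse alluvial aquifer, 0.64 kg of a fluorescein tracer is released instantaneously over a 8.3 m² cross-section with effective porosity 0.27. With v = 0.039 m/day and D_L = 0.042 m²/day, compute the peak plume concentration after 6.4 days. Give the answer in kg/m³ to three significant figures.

0.155 kg/m³

The peak of an instantaneous 1D plume sits at x = vt; there the Gaussian factor is 1 and C_max = M/(n_e·A·√(4πDt)), where n_e·A is the pore area the mass is dissolved in.
√(4πDt) = √(4π × 0.042 × 6.4) = 1.838 m, so C_max = 0.64/(0.27 × 8.3 × 1.838) = 0.155 kg/m³.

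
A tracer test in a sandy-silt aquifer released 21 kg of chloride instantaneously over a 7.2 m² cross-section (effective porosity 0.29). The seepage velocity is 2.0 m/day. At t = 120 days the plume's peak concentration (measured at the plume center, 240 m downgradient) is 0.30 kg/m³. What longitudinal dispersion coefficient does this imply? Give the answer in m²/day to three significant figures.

0.745 m²/day

At the plume center C_max = M/(n_e·A·√(4πDt)), so D = M²/(4πt·(n_e·A·C_max)²).
n_e·A·C_max = 0.29 × 7.2 × 0.30 = 0.6264 kg/m.
D = 21²/(4π × 120 × 0.6264²) = 0.745 m²/day.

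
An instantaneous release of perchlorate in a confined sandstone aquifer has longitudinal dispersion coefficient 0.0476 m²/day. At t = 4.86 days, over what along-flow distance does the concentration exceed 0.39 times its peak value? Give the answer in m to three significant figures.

1.87 m

The plume is Gaussian with σ = √(2Dt) = √(2 × 0.0476 × 4.86) = 0.6802 m.
C/C_peak = exp(−Δx²/(2σ²)) = 0.39 ⇒ Δx = σ·√(−2 ln 0.39) = 0.6802 × 1.372 = 0.9332 m.
Width = 2Δx = 1.87 m.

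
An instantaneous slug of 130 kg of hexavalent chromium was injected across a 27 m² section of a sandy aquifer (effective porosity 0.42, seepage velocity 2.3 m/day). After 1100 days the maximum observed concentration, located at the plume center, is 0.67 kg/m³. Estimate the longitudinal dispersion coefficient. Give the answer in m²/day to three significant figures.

0.0212 m²/day

At the plume center C_max = M/(n_e·A·√(4πDt)), so D = M²/(4πt·(n_e·A·C_max)²).
n_e·A·C_max = 0.42 × 27 × 0.67 = 7.598 kg/m.
D = 130²/(4π × 1100 × 7.598²) = 0.0212 m²/day.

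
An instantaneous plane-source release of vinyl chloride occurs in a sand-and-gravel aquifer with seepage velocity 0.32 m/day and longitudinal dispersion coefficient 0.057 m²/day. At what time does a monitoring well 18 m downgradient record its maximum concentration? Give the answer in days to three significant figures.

55.7 days

For the 1D instantaneous-source solution, setting ∂C/∂t = 0 at fixed x gives v²t² + 2Dt − x² = 0, so t = (√(D² + v²x²) − D)/v².
√(D² + v²x²) = √(0.057² + 0.32² × 18²) = 5.760; v² = 0.1024.
t = (5.760 − 0.057)/0.1024 = 55.7 days (vs. the pure-advection estimate x/v = 56.2 d).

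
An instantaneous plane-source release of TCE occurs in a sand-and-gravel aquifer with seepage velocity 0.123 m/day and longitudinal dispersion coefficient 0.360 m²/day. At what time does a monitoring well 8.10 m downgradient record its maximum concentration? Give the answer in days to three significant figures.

46.2 days

For the 1D instantaneous-source solution, setting ∂C/∂t = 0 at fixed x gives v²t² + 2Dt − x² = 0, so t = (√(D² + v²x²) − D)/v².
√(D² + v²x²) = √(0.360² + 0.123² × 8.10²) = 1.059; v² = 0.015129.
t = (1.059 − 0.360)/0.015129 = 46.2 days (vs. the pure-advection estimate x/v = 65.9 d).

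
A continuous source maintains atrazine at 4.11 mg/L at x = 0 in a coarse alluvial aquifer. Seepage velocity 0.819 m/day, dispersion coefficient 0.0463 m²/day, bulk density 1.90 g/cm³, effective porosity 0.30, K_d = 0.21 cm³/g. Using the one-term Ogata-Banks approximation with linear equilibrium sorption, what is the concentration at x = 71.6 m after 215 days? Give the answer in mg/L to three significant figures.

Retardation factor R = 1 + ρ_b·K_d/n = 1 + 1.90 × 0.21/0.30 = 2.330.
Sorption retards both mechanisms: v_R = v/R = 0.3515 m/day, D_R = D/R = 0.01987 m²/day.
v_R·t = 0.3515 × 215 = 75.5725 m; 2√(D_R t) = 4.134 m; argument = (71.6 − 75.5725)/4.134 = -0.9609.
C = C₀ × ½·erfc(-0.9609) = 4.11 × 0.9129 = 3.75 mg/L.

3.75 mg/L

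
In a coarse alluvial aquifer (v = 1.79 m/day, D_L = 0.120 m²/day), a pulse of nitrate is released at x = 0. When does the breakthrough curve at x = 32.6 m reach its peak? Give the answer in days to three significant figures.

For the 1D instantaneous-source solution, setting ∂C/∂t = 0 at fixed x gives v²t² + 2Dt − x² = 0, so t = (√(D² + v²x²) − D)/v².
√(D² + v²x²) = √(0.120² + 1.79² × 32.6²) = 58.35; v² = 3.2041.
t = (58.35 − 0.120)/3.2041 = 18.2 days (vs. the pure-advection estimate x/v = 18.2 d).

18.2 days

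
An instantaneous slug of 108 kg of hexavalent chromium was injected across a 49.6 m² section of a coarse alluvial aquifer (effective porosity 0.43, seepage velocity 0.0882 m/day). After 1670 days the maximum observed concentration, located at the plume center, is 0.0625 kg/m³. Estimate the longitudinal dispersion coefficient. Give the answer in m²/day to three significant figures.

At the plume center C_max = M/(n_e·A·√(4πDt)), so D = M²/(4πt·(n_e·A·C_max)²).
n_e·A·C_max = 0.43 × 49.6 × 0.0625 = 1.333 kg/m.
D = 108²/(4π × 1670 × 1.333²) = 0.313 m²/day.

0.313 m²/day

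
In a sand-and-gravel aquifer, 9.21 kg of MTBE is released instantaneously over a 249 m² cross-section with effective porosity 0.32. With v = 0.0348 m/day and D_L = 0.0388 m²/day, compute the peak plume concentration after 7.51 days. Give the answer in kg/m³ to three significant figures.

0.0604 kg/m³

The peak of an instantaneous 1D plume sits at x = vt; there the Gaussian factor is 1 and C_max = M/(n_e·A·√(4πDt)), where n_e·A is the pore area the mass is dissolved in.
√(4πDt) = √(4π × 0.0388 × 7.51) = 1.914 m, so C_max = 9.21/(0.32 × 249 × 1.914) = 0.0604 kg/m³.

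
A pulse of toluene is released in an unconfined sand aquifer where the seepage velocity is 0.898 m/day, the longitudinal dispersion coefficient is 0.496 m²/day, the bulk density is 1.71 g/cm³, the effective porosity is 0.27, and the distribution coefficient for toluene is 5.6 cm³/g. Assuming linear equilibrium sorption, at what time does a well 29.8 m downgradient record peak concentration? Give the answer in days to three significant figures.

Retardation factor R = 1 + ρ_b·K_d/n = 1 + 1.71 × 5.6/0.27 = 36.47.
Sorption retards both mechanisms: v_R = v/R = 0.02462 m/day, D_R = D/R = 0.01360 m²/day.
Peak time from v_R²t² + 2D_R t − x² = 0: t = (√(D_R² + v_R²x²) − D_R)/v_R².
√(D_R² + v_R²x²) = √(0.01360² + 0.02462² × 29.8²) = 0.7338; v_R² = 0.0006061.
t = (0.7338 − 0.01360)/0.0006061 = 1190 days.

1190 days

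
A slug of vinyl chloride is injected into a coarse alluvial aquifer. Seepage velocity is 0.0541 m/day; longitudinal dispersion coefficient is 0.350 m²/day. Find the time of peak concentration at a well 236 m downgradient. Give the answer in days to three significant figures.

For the 1D instantaneous-source solution, setting ∂C/∂t = 0 at fixed x gives v²t² + 2Dt − x² = 0, so t = (√(D² + v²x²) − D)/v².
√(D² + v²x²) = √(0.350² + 0.0541² × 236²) = 12.77; v² = 0.00292681.
t = (12.77 − 0.350)/0.00292681 = 4240 days (vs. the pure-advection estimate x/v = 4360 d).

4240 days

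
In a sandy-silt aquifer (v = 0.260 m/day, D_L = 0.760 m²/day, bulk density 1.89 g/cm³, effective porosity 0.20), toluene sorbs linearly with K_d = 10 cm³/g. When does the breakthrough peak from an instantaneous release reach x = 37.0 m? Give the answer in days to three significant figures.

Retardation factor R = 1 + ρ_b·K_d/n = 1 + 1.89 × 10/0.20 = 95.50.
Sorption retards both mechanisms: v_R = v/R = 0.002723 m/day, D_R = D/R = 0.007958 m²/day.
Peak time from v_R²t² + 2D_R t − x² = 0: t = (√(D_R² + v_R²x²) − D_R)/v_R².
√(D_R² + v_R²x²) = √(0.007958² + 0.002723² × 37.0²) = 0.1011; v_R² = 7.415e-06.
t = (0.1011 − 0.007958)/7.415e-06 = 12600 days.

12600 days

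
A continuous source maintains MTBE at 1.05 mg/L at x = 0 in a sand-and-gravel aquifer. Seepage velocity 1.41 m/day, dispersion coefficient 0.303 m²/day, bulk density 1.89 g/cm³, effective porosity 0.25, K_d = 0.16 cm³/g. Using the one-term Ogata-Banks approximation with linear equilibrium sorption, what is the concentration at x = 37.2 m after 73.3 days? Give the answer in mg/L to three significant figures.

1.03 mg/L

Retardation factor R = 1 + ρ_b·K_d/n = 1 + 1.89 × 0.16/0.25 = 2.210.
Sorption retards both mechanisms: v_R = v/R = 0.6380 m/day, D_R = D/R = 0.1371 m²/day.
v_R·t = 0.6380 × 73.3 = 46.7654 m; 2√(D_R t) = 6.340 m; argument = (37.2 − 46.7654)/6.340 = -1.509.
C = C₀ × ½·erfc(-1.509) = 1.05 × 0.9836 = 1.03 mg/L.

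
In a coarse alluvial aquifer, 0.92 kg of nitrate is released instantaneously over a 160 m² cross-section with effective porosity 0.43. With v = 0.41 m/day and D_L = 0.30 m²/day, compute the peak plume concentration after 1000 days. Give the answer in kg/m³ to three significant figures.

The peak of an instantaneous 1D plume sits at x = vt; there the Gaussian factor is 1 and C_max = M/(n_e·A·√(4πDt)), where n_e·A is the pore area the mass is dissolved in.
√(4πDt) = √(4π × 0.30 × 1000) = 61.40 m, so C_max = 0.92/(0.43 × 160 × 61.40) = 0.000218 kg/m³.

0.000218 kg/m³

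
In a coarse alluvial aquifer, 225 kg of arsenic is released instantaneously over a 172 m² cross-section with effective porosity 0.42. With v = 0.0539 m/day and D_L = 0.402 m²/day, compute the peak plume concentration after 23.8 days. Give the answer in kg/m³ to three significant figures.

0.284 kg/m³

The peak of an instantaneous 1D plume sits at x = vt; there the Gaussian factor is 1 and C_max = M/(n_e·A·√(4πDt)), where n_e·A is the pore area the mass is dissolved in.
√(4πDt) = √(4π × 0.402 × 23.8) = 10.96 m, so C_max = 225/(0.42 × 172 × 10.96) = 0.284 kg/m³.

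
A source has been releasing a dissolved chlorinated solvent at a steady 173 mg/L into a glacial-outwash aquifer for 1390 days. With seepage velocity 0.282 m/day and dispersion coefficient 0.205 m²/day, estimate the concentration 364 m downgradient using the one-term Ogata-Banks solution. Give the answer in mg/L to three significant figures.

152 mg/L

For a continuous step input, C/C₀ ≈ ½·erfc((x−vt)/(2√(Dt))).
vt = 0.282 × 1390 = 391.98 m and 2√(Dt) = 2√(0.205 × 1390) = 33.76 m.
Argument (x−vt)/(2√(Dt)) = (364 − 391.98)/33.76 = -0.8288; ½·erfc(-0.8288) = 0.8794.
C = 173 × 0.8794 = 152 mg/L.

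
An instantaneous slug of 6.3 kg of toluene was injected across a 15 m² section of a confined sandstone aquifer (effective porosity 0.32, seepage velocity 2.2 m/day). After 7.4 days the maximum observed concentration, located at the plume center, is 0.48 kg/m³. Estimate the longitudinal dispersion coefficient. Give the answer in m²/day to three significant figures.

At the plume center C_max = M/(n_e·A·√(4πDt)), so D = M²/(4πt·(n_e·A·C_max)²).
n_e·A·C_max = 0.32 × 15 × 0.48 = 2.304 kg/m.
D = 6.3²/(4π × 7.4 × 2.304²) = 0.0804 m²/day.

0.0804 m²/day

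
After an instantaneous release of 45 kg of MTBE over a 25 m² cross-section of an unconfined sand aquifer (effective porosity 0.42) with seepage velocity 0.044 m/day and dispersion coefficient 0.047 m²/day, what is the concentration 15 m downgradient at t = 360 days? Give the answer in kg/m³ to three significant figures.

0.291 kg/m³

For an instantaneous plane source, C(x,t) = M/(n_e·A·√(4πDt)) · exp(−(x−vt)²/(4Dt)), with n_e·A the pore (flow) area.
Plume center vt = 0.044 × 360 = 15.84 m, so the well at 15 m is 0.84 m upgradient of the peak.
√(4πDt) = 14.58 m, giving peak height M/(n_e·A·√(4πDt)) = 45/(0.42 × 25 × 14.58) = 0.2939 kg/m³.
(x−vt)²/(4Dt) = (-0.84)²/(4 × 0.047 × 360) = 0.01043; exp(−0.01043) = 0.9896.
C = 0.2939 × 0.9896 = 0.291 kg/m³.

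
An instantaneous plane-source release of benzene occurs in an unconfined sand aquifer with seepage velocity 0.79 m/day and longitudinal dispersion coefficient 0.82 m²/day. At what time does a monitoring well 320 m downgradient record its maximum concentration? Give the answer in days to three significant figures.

For the 1D instantaneous-source solution, setting ∂C/∂t = 0 at fixed x gives v²t² + 2Dt − x² = 0, so t = (√(D² + v²x²) − D)/v².
√(D² + v²x²) = √(0.82² + 0.79² × 320²) = 252.8; v² = 0.6241.
t = (252.8 − 0.82)/0.6241 = 404 days (vs. the pure-advection estimate x/v = 405 d).

404 days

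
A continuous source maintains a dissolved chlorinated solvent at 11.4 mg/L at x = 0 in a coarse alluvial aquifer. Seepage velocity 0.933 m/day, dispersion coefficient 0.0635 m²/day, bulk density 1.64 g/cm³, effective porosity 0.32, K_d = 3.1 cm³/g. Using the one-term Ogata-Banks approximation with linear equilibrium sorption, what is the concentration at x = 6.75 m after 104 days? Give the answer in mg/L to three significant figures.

1.46 mg/L

Retardation factor R = 1 + ρ_b·K_d/n = 1 + 1.64 × 3.1/0.32 = 16.89.
Sorption retards both mechanisms: v_R = v/R = 0.05524 m/day, D_R = D/R = 0.003760 m²/day.
v_R·t = 0.05524 × 104 = 5.74496 m; 2√(D_R t) = 1.251 m; argument = (6.75 − 5.74496)/1.251 = 0.8034.
C = C₀ × ½·erfc(0.8034) = 11.4 × 0.1279 = 1.46 mg/L.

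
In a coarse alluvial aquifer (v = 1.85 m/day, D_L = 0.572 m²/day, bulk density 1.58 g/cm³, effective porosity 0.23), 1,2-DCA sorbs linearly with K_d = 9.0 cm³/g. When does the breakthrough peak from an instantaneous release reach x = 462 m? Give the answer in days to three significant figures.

15700 days

Retardation factor R = 1 + ρ_b·K_d/n = 1 + 1.58 × 9.0/0.23 = 62.83.
Sorption retards both mechanisms: v_R = v/R = 0.02944 m/day, D_R = D/R = 0.009104 m²/day.
Peak time from v_R²t² + 2D_R t − x² = 0: t = (√(D_R² + v_R²x²) − D_R)/v_R².
√(D_R² + v_R²x²) = √(0.009104² + 0.02944² × 462²) = 13.60; v_R² = 0.0008667.
t = (13.60 − 0.009104)/0.0008667 = 15700 days.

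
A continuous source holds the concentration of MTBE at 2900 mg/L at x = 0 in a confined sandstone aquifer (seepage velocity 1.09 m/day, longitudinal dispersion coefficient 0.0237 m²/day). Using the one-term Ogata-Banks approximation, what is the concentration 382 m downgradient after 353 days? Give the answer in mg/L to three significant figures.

For a continuous step input, C/C₀ ≈ ½·erfc((x−vt)/(2√(Dt))).
vt = 1.09 × 353 = 384.77 m and 2√(Dt) = 2√(0.0237 × 353) = 5.785 m.
Argument (x−vt)/(2√(Dt)) = (382 − 384.77)/5.785 = -0.4788; ½·erfc(-0.4788) = 0.7508.
C = 2900 × 0.7508 = 2180 mg/L.

2180 mg/L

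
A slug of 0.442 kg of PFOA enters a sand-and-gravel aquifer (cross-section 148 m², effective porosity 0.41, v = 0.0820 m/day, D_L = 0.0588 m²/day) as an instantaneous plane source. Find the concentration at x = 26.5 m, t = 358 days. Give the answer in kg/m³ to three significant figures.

0.000407 kg/m³

For an instantaneous plane source, C(x,t) = M/(n_e·A·√(4πDt)) · exp(−(x−vt)²/(4Dt)), with n_e·A the pore (flow) area.
Plume center vt = 0.0820 × 358 = 29.356 m, so the well at 26.5 m is 2.856 m upgradient of the peak.
√(4πDt) = 16.26 m, giving peak height M/(n_e·A·√(4πDt)) = 0.442/(0.41 × 148 × 16.26) = 0.0004480 kg/m³.
(x−vt)²/(4Dt) = (-2.856)²/(4 × 0.0588 × 358) = 0.09687; exp(−0.09687) = 0.9077.
C = 0.0004480 × 0.9077 = 0.000407 kg/m³.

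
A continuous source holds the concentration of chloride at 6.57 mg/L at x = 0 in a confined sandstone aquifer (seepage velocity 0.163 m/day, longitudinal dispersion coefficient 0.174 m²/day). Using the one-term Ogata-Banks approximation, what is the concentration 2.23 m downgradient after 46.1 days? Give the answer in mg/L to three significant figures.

For a continuous step input, C/C₀ ≈ ½·erfc((x−vt)/(2√(Dt))).
vt = 0.163 × 46.1 = 7.5143 m and 2√(Dt) = 2√(0.174 × 46.1) = 5.664 m.
Argument (x−vt)/(2√(Dt)) = (2.23 − 7.5143)/5.664 = -0.9330; ½·erfc(-0.9330) = 0.9065.
C = 6.57 × 0.9065 = 5.96 mg/L.

5.96 mg/L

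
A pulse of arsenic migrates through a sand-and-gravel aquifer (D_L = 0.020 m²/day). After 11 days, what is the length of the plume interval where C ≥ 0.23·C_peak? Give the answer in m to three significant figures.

The plume is Gaussian with σ = √(2Dt) = √(2 × 0.020 × 11) = 0.6633 m.
C/C_peak = exp(−Δx²/(2σ²)) = 0.23 ⇒ Δx = σ·√(−2 ln 0.23) = 0.6633 × 1.714 = 1.137 m.
Width = 2Δx = 2.27 m.

2.27 m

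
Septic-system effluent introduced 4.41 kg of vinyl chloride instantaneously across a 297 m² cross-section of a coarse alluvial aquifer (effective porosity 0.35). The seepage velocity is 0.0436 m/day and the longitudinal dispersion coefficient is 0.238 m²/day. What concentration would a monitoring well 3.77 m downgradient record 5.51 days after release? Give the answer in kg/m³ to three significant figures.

For an instantaneous plane source, C(x,t) = M/(n_e·A·√(4πDt)) · exp(−(x−vt)²/(4Dt)), with n_e·A the pore (flow) area.
Plume center vt = 0.0436 × 5.51 = 0.240236 m, so the well at 3.77 m is 3.529764 m downgradient of the peak.
√(4πDt) = 4.059 m, giving peak height M/(n_e·A·√(4πDt)) = 4.41/(0.35 × 297 × 4.059) = 0.01045 kg/m³.
(x−vt)²/(4Dt) = (3.529764)²/(4 × 0.238 × 5.51) = 2.375; exp(−2.375) = 0.09301.
C = 0.01045 × 0.09301 = 0.000972 kg/m³.

0.000972 kg/m³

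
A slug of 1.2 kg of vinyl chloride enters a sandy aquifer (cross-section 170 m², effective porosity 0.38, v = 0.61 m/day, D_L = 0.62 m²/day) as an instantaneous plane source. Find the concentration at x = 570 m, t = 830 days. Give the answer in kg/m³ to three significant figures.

3.22e-05 kg/m³

For an instantaneous plane source, C(x,t) = M/(n_e·A·√(4πDt)) · exp(−(x−vt)²/(4Dt)), with n_e·A the pore (flow) area.
Plume center vt = 0.61 × 830 = 506.3 m, so the well at 570 m is 63.7 m downgradient of the peak.
√(4πDt) = 80.42 m, giving peak height M/(n_e·A·√(4πDt)) = 1.2/(0.38 × 170 × 80.42) = 0.0002310 kg/m³.
(x−vt)²/(4Dt) = (63.7)²/(4 × 0.62 × 830) = 1.971; exp(−1.971) = 0.1393.
C = 0.0002310 × 0.1393 = 3.22e-05 kg/m³.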